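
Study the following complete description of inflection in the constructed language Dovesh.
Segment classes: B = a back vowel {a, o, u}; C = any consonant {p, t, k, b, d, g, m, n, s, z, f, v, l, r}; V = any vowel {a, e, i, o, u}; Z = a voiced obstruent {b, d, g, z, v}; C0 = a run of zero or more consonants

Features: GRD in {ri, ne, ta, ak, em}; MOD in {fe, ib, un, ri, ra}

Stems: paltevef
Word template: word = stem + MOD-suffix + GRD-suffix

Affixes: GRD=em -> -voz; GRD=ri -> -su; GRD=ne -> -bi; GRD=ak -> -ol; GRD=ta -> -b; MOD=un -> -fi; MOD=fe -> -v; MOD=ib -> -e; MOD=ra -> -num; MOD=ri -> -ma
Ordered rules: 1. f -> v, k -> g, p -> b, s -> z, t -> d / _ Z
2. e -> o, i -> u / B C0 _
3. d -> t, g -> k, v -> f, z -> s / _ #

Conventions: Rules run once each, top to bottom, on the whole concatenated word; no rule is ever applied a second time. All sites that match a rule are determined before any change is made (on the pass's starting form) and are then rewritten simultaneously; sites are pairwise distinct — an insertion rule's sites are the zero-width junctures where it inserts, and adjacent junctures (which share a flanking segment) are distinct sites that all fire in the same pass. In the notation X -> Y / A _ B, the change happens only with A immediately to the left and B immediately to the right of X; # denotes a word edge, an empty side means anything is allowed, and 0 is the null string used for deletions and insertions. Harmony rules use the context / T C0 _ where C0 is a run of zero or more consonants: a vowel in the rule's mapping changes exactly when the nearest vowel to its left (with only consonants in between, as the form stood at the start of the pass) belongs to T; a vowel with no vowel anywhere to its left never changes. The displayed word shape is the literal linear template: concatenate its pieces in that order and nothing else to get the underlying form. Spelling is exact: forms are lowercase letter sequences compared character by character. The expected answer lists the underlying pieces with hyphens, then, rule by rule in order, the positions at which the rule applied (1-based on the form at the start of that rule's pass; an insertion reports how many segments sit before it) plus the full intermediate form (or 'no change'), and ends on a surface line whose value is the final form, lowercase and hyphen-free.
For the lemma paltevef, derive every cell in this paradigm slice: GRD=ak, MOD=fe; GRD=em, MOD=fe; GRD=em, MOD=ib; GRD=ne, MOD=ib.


cell GRD=ak, MOD=fe:
underlying: paltevef-v-ol
1. f -> v, k -> g, p -> b, s -> z, t -> d / _ Z: fires at position(s) 8: paltevevvol
2. e -> o, i -> u / B C0 _: fires at position(s) 5: paltovevvol
3. d -> t, g -> k, v -> f, z -> s / _ #: no change
surface: paltovevvol

cell GRD=em, MOD=fe:
underlying: paltevef-v-voz
1. f -> v, k -> g, p -> b, s -> z, t -> d / _ Z: fires at position(s) 8: paltevevvvoz
2. e -> o, i -> u / B C0 _: fires at position(s) 5: paltovevvvoz
3. d -> t, g -> k, v -> f, z -> s / _ #: fires at position(s) 12: paltovevvvos
surface: paltovevvvos

cell GRD=em, MOD=ib:
underlying: paltevef-e-voz
1. f -> v, k -> g, p -> b, s -> z, t -> d / _ Z: no change
2. e -> o, i -> u / B C0 _: fires at position(s) 5: paltovefevoz
3. d -> t, g -> k, v -> f, z -> s / _ #: fires at position(s) 12: paltovefevos
surface: paltovefevos

cell GRD=ne, MOD=ib:
underlying: paltevef-e-bi
1. f -> v, k -> g, p -> b, s -> z, t -> d / _ Z: no change
2. e -> o, i -> u / B C0 _: fires at position(s) 5: paltovefebi
3. d -> t, g -> k, v -> f, z -> s / _ #: no change
surface: paltovefebi


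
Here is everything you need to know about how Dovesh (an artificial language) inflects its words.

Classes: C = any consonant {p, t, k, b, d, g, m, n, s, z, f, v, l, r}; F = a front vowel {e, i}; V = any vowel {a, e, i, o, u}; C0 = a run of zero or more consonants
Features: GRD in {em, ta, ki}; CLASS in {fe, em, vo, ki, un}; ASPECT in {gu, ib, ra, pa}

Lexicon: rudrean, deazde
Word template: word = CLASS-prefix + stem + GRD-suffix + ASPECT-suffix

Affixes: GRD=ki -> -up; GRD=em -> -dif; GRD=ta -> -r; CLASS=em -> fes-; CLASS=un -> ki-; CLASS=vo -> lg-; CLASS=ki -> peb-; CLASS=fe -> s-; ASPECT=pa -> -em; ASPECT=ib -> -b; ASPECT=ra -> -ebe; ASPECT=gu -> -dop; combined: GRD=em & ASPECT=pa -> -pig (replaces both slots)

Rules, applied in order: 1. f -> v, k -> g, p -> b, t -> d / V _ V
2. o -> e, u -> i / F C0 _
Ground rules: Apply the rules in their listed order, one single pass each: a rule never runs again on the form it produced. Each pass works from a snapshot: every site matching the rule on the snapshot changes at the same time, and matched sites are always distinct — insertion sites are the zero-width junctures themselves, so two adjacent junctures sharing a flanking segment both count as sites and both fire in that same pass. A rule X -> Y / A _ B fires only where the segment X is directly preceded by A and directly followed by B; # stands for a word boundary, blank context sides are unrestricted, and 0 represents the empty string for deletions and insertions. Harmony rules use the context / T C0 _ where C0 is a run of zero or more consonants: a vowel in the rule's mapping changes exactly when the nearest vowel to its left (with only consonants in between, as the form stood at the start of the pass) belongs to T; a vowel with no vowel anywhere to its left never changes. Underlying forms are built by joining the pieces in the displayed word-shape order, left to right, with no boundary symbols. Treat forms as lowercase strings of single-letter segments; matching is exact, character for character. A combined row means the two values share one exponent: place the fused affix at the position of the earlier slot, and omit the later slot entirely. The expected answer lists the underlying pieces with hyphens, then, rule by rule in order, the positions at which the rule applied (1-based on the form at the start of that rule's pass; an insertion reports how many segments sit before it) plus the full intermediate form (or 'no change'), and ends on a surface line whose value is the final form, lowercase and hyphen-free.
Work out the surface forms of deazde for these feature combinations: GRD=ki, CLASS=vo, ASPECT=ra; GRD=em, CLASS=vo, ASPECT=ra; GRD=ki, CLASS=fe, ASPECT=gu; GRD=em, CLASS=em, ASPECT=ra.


cell GRD=ki, CLASS=vo, ASPECT=ra:
underlying: lg-deazde-up-ebe
1. f -> v, k -> g, p -> b, t -> d / V _ V: fires at position(s) 10: lgdeazdeubebe
2. o -> e, u -> i / F C0 _: fires at position(s) 9: lgdeazdeibebe
surface: lgdeazdeibebe

cell GRD=em, CLASS=vo, ASPECT=ra:
underlying: lg-deazde-dif-ebe
1. f -> v, k -> g, p -> b, t -> d / V _ V: fires at position(s) 11: lgdeazdedivebe
2. o -> e, u -> i / F C0 _: no change
surface: lgdeazdedivebe

cell GRD=ki, CLASS=fe, ASPECT=gu:
underlying: s-deazde-up-dop
1. f -> v, k -> g, p -> b, t -> d / V _ V: no change
2. o -> e, u -> i / F C0 _: fires at position(s) 8: sdeazdeipdop
surface: sdeazdeipdop

cell GRD=em, CLASS=em, ASPECT=ra:
underlying: fes-deazde-dif-ebe
1. f -> v, k -> g, p -> b, t -> d / V _ V: fires at position(s) 12: fesdeazdedivebe
2. o -> e, u -> i / F C0 _: no change
surface: fesdeazdedivebe


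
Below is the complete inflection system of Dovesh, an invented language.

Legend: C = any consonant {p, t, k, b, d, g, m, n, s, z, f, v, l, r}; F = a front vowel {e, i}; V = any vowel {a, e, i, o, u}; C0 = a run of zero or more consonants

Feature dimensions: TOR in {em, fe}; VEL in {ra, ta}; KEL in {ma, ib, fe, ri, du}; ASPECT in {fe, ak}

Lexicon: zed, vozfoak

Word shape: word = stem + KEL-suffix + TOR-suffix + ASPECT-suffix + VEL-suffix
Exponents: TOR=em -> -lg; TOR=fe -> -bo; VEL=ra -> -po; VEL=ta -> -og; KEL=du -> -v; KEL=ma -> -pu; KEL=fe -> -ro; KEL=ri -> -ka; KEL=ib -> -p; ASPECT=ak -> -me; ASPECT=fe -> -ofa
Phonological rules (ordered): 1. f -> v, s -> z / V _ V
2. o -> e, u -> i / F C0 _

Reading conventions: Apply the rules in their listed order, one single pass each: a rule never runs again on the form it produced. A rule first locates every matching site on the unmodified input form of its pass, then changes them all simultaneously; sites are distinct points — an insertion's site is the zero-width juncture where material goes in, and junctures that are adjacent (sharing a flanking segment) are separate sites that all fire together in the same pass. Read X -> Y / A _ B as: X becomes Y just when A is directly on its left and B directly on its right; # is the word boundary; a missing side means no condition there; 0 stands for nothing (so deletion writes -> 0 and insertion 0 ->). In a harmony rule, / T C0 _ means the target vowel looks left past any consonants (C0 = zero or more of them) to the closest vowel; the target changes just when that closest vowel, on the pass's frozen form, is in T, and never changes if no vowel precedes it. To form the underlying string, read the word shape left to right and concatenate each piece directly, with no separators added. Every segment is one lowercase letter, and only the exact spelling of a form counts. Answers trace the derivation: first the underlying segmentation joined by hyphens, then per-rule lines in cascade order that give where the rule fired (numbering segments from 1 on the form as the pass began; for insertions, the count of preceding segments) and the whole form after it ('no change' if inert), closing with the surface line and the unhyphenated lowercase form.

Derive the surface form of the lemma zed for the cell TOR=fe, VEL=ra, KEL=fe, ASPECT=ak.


underlying: zed-ro-bo-me-po
1. f -> v, s -> z / V _ V: no change
2. o -> e, u -> i / F C0 _: fires at position(s) 5, 11: zedrebomepe
surface: zedrebomepe


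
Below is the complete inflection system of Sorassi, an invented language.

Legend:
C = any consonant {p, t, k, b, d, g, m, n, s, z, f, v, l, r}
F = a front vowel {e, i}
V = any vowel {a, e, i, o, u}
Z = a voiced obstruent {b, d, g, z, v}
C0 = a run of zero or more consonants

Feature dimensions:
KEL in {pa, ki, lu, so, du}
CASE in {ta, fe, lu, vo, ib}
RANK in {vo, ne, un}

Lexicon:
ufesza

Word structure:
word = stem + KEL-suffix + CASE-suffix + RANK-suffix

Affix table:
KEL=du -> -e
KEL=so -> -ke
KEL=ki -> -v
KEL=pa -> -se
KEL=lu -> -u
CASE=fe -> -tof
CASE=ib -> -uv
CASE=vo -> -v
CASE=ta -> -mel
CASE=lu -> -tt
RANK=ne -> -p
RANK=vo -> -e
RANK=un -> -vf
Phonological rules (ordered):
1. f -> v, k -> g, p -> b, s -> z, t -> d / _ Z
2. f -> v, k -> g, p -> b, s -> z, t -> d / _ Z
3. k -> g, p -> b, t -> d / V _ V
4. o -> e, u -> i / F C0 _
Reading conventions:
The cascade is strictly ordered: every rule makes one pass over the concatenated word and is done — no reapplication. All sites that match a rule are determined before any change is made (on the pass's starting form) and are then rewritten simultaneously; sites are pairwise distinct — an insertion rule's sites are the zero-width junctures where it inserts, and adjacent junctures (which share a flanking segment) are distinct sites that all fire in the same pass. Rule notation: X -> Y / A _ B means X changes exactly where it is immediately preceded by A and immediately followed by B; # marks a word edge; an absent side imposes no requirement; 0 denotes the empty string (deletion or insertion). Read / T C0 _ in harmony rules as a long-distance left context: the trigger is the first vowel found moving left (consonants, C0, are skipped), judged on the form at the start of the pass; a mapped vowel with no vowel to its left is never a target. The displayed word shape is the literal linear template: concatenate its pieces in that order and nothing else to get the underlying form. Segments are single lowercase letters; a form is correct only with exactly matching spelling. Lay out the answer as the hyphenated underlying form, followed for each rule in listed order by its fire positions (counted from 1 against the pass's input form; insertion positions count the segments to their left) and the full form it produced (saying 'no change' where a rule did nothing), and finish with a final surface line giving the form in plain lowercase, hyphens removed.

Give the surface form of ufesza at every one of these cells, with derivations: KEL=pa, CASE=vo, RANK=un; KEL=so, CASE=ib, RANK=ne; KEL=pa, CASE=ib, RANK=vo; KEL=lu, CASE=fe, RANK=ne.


cell KEL=pa, CASE=vo, RANK=un:
underlying: ufesza-se-v-vf
1. f -> v, k -> g, p -> b, s -> z, t -> d / _ Z: fires at position(s) 4: ufezzasevvf
2. f -> v, k -> g, p -> b, s -> z, t -> d / _ Z: no change
3. k -> g, p -> b, t -> d / V _ V: no change
4. o -> e, u -> i / F C0 _: no change
surface: ufezzasevvf

cell KEL=so, CASE=ib, RANK=ne:
underlying: ufesza-ke-uv-p
1. f -> v, k -> g, p -> b, s -> z, t -> d / _ Z: fires at position(s) 4: ufezzakeuvp
2. f -> v, k -> g, p -> b, s -> z, t -> d / _ Z: no change
3. k -> g, p -> b, t -> d / V _ V: fires at position(s) 7: ufezzageuvp
4. o -> e, u -> i / F C0 _: fires at position(s) 9: ufezzageivp
surface: ufezzageivp

cell KEL=pa, CASE=ib, RANK=vo:
underlying: ufesza-se-uv-e
1. f -> v, k -> g, p -> b, s -> z, t -> d / _ Z: fires at position(s) 4: ufezzaseuve
2. f -> v, k -> g, p -> b, s -> z, t -> d / _ Z: no change
3. k -> g, p -> b, t -> d / V _ V: no change
4. o -> e, u -> i / F C0 _: fires at position(s) 9: ufezzaseive
surface: ufezzaseive

cell KEL=lu, CASE=fe, RANK=ne:
underlying: ufesza-u-tof-p
1. f -> v, k -> g, p -> b, s -> z, t -> d / _ Z: fires at position(s) 4: ufezzautofp
2. f -> v, k -> g, p -> b, s -> z, t -> d / _ Z: no change
3. k -> g, p -> b, t -> d / V _ V: fires at position(s) 8: ufezzaudofp
4. o -> e, u -> i / F C0 _: no change
surface: ufezzaudofp


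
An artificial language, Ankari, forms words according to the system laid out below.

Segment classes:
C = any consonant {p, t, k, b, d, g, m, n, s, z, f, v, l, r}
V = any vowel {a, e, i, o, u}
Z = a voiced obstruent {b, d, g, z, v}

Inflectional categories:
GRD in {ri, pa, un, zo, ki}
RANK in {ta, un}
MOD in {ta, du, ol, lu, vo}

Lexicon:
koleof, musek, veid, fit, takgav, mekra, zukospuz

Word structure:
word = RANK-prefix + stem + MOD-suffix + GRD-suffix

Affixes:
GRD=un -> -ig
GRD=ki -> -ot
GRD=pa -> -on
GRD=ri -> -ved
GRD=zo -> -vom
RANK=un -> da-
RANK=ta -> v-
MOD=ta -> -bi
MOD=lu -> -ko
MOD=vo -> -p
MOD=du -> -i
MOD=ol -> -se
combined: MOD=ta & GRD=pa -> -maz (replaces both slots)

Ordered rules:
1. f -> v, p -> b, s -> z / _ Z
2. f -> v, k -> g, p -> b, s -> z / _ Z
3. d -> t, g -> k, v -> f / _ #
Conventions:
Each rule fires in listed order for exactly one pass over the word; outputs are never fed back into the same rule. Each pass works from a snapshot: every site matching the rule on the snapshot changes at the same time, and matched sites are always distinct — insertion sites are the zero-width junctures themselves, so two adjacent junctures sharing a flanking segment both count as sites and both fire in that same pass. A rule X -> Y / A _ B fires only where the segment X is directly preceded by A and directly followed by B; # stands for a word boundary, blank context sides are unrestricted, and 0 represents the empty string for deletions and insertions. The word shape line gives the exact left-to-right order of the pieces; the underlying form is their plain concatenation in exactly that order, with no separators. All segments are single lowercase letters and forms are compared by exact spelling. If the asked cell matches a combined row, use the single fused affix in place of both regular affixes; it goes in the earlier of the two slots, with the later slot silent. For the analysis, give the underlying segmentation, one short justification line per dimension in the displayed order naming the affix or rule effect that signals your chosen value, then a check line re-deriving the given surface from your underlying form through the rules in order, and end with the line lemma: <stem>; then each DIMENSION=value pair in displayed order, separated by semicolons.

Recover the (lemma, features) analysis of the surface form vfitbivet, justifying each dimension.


underlying: v-fit-bi-ved
GRD=ri - signalled by the affix -ved
RANK=ta - signalled by the affix v-
MOD=ta - signalled by the affix -bi
check: vfitbived -> vfitbived -> vfitbived -> vfitbivet
lemma: fit; GRD=ri; RANK=ta; MOD=ta


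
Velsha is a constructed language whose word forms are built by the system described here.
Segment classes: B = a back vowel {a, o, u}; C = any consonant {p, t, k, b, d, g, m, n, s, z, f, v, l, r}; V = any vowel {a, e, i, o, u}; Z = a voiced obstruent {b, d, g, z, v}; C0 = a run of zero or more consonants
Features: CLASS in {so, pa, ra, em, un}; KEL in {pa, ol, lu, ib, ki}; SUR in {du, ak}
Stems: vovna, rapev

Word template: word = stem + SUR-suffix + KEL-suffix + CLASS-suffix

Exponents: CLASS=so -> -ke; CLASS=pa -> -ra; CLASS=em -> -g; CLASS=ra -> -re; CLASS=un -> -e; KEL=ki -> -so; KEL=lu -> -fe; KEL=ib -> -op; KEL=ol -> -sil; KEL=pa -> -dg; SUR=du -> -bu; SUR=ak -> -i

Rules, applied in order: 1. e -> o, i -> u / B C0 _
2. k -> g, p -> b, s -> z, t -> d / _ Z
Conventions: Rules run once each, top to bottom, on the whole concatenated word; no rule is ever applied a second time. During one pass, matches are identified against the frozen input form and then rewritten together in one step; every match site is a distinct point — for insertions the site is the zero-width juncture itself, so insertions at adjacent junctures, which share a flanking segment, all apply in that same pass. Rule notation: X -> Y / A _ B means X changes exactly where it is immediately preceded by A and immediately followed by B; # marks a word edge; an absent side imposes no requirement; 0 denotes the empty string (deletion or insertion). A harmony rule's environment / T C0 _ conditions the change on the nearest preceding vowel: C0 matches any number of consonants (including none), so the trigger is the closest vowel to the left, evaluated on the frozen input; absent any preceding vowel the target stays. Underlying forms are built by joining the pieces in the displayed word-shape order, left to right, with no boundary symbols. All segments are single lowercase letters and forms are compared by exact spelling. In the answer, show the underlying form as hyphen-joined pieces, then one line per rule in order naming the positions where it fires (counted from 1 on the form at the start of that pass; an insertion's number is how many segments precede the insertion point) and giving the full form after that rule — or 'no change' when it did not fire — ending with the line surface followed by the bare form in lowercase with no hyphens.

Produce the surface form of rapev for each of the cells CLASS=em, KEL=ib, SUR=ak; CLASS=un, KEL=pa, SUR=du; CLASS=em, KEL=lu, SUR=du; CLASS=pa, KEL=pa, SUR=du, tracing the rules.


cell CLASS=em, KEL=ib, SUR=ak:
underlying: rapev-i-op-g
1. e -> o, i -> u / B C0 _: fires at position(s) 4: rapoviopg
2. k -> g, p -> b, s -> z, t -> d / _ Z: fires at position(s) 8: rapoviobg
surface: rapoviobg

cell CLASS=un, KEL=pa, SUR=du:
underlying: rapev-bu-dg-e
1. e -> o, i -> u / B C0 _: fires at position(s) 4, 10: rapovbudgo
2. k -> g, p -> b, s -> z, t -> d / _ Z: no change
surface: rapovbudgo

cell CLASS=em, KEL=lu, SUR=du:
underlying: rapev-bu-fe-g
1. e -> o, i -> u / B C0 _: fires at position(s) 4, 9: rapovbufog
2. k -> g, p -> b, s -> z, t -> d / _ Z: no change
surface: rapovbufog

cell CLASS=pa, KEL=pa, SUR=du:
underlying: rapev-bu-dg-ra
1. e -> o, i -> u / B C0 _: fires at position(s) 4: rapovbudgra
2. k -> g, p -> b, s -> z, t -> d / _ Z: no change
surface: rapovbudgra


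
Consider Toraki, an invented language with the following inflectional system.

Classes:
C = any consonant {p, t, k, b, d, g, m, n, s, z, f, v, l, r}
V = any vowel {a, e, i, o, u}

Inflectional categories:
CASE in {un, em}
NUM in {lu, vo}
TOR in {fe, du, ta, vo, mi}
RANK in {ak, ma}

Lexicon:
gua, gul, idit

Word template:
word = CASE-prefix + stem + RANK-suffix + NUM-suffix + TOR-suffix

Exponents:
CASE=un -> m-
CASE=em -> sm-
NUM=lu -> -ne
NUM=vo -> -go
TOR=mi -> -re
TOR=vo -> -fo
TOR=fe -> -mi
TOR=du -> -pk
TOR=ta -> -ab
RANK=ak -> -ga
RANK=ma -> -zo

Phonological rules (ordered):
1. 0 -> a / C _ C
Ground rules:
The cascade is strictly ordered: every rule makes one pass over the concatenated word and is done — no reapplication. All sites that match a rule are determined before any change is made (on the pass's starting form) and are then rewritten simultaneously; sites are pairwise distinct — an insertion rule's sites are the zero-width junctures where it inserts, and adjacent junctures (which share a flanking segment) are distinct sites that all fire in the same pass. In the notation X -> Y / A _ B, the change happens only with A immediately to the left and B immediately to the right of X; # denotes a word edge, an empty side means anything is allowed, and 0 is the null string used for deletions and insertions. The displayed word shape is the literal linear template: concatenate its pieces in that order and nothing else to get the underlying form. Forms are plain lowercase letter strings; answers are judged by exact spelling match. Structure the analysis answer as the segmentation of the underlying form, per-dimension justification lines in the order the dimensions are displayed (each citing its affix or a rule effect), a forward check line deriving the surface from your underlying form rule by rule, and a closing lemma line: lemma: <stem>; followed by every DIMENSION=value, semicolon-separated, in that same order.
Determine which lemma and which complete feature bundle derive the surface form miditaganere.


underlying: m-idit-ga-ne-re
CASE=un - signalled by the affix m-
NUM=lu - signalled by the affix -ne
TOR=mi - signalled by the affix -re
RANK=ak - signalled by the affix -ga
check: miditganere -> miditaganere
lemma: idit; CASE=un; NUM=lu; TOR=mi; RANK=ak


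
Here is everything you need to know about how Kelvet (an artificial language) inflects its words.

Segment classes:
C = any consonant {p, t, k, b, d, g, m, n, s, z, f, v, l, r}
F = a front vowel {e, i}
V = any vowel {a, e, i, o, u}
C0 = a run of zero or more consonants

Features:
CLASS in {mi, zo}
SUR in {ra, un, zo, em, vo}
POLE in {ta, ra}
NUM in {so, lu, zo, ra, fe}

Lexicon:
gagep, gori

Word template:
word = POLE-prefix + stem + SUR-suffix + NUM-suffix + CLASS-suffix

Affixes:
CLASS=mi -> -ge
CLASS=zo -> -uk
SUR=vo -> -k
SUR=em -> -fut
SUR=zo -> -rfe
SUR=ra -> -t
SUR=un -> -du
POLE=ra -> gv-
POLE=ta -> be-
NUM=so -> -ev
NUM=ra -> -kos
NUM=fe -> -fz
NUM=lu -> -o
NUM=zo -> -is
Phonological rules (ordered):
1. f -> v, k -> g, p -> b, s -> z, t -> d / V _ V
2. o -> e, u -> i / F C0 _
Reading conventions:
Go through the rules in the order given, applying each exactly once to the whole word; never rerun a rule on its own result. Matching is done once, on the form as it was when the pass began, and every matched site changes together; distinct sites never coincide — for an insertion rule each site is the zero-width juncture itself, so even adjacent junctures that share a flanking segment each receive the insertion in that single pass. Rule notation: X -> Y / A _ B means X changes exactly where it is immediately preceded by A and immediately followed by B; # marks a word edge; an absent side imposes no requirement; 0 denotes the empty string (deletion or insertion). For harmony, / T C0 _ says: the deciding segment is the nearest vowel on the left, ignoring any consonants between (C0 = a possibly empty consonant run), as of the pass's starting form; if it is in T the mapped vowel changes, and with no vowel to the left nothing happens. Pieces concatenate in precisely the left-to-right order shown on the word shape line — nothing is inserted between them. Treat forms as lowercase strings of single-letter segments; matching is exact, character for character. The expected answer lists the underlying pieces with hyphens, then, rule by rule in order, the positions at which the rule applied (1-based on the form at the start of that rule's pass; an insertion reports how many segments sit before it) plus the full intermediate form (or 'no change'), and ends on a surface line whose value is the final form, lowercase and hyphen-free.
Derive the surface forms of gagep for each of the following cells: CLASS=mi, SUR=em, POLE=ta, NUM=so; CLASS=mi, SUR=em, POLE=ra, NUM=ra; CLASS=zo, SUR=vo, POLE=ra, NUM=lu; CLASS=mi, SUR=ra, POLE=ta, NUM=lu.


cell CLASS=mi, SUR=em, POLE=ta, NUM=so:
underlying: be-gagep-fut-ev-ge
1. f -> v, k -> g, p -> b, s -> z, t -> d / V _ V: fires at position(s) 10: begagepfudevge
2. o -> e, u -> i / F C0 _: fires at position(s) 9: begagepfidevge
surface: begagepfidevge

cell CLASS=mi, SUR=em, POLE=ra, NUM=ra:
underlying: gv-gagep-fut-kos-ge
1. f -> v, k -> g, p -> b, s -> z, t -> d / V _ V: no change
2. o -> e, u -> i / F C0 _: fires at position(s) 9: gvgagepfitkosge
surface: gvgagepfitkosge

cell CLASS=zo, SUR=vo, POLE=ra, NUM=lu:
underlying: gv-gagep-k-o-uk
1. f -> v, k -> g, p -> b, s -> z, t -> d / V _ V: no change
2. o -> e, u -> i / F C0 _: fires at position(s) 9: gvgagepkeuk
surface: gvgagepkeuk

cell CLASS=mi, SUR=ra, POLE=ta, NUM=lu:
underlying: be-gagep-t-o-ge
1. f -> v, k -> g, p -> b, s -> z, t -> d / V _ V: no change
2. o -> e, u -> i / F C0 _: fires at position(s) 9: begageptege
surface: begageptege


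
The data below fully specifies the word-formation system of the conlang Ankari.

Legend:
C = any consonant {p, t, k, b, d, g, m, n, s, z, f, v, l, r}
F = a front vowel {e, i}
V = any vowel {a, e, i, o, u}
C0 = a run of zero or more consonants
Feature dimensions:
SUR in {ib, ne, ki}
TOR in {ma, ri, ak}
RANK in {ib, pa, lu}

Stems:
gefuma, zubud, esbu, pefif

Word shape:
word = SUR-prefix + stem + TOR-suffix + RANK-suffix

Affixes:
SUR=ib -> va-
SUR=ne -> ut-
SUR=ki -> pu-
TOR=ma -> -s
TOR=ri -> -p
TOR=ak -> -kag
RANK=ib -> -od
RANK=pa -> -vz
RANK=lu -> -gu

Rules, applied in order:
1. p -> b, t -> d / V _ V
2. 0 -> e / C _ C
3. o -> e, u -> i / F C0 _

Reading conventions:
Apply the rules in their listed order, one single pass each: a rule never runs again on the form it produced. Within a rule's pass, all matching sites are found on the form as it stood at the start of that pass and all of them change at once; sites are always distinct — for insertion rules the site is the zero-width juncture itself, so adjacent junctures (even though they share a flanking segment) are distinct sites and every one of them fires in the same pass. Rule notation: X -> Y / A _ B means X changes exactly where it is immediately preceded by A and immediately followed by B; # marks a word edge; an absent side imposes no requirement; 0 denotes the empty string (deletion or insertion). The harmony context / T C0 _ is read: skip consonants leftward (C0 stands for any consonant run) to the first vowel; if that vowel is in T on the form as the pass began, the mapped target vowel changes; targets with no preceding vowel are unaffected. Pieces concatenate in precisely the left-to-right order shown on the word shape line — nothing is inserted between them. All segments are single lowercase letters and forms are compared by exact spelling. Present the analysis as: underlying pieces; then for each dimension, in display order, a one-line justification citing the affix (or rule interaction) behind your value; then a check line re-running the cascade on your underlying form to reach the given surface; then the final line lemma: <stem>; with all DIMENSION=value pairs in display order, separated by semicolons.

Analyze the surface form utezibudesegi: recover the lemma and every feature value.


underlying: ut-zubud-s-gu
SUR=ne - signalled by the affix ut-
TOR=ma - signalled by the affix -s
RANK=lu - signalled by the affix -gu
check: utzubudsgu -> utzubudsgu -> utezubudesegu -> utezibudesegi
lemma: zubud; SUR=ne; TOR=ma; RANK=lu


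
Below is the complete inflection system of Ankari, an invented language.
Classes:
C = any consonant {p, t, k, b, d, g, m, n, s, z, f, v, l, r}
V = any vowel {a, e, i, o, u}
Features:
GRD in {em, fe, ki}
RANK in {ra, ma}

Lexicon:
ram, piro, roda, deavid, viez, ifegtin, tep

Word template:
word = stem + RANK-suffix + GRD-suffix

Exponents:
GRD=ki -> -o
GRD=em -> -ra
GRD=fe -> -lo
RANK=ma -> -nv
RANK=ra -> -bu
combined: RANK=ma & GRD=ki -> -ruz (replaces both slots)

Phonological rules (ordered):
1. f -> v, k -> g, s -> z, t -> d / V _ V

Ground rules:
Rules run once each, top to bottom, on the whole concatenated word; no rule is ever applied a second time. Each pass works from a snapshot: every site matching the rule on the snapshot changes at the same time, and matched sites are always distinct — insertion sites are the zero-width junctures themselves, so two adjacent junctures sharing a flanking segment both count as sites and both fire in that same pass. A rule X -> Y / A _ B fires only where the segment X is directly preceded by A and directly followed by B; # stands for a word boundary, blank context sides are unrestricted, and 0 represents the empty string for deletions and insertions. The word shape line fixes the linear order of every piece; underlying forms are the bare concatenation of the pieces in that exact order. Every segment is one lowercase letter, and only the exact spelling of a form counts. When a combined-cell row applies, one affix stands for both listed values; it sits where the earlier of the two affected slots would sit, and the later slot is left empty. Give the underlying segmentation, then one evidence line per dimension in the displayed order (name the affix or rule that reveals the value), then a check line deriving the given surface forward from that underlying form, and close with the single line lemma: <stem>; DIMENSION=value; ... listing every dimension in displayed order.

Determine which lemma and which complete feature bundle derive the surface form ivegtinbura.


underlying: ifegtin-bu-ra
GRD=em - signalled by the affix -ra
RANK=ra - signalled by the affix -bu
check: ifegtinbura -> ivegtinbura
lemma: ifegtin; GRD=em; RANK=ra


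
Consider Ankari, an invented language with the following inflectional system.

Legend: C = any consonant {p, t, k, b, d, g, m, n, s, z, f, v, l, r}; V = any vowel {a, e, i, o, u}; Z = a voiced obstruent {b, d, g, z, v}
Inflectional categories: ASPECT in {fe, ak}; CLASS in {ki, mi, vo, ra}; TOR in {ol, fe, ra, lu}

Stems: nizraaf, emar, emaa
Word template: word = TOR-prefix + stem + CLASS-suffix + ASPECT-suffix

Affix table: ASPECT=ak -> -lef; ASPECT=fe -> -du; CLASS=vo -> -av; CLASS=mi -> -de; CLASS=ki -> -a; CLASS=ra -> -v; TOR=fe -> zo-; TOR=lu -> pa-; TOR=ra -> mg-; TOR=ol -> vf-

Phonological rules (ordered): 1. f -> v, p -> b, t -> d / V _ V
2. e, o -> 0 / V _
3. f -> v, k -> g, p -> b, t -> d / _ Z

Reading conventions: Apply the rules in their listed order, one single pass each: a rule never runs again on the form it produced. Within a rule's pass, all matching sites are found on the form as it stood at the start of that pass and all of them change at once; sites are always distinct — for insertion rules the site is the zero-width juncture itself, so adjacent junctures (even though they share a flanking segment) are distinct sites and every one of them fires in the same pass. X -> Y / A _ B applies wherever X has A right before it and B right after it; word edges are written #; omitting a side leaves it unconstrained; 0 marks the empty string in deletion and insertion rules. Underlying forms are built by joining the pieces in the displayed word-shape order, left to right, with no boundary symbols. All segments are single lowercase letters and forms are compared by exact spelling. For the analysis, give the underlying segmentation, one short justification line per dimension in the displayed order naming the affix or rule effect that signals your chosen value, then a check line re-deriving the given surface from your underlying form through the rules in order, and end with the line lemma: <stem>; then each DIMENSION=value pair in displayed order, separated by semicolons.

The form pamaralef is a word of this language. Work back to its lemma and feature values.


underlying: pa-emar-a-lef
ASPECT=ak - signalled by the affix -lef
CLASS=ki - signalled by the affix -a
TOR=lu - signalled by the affix pa-
check: paemaralef -> paemaralef -> pamaralef -> pamaralef
lemma: emar; ASPECT=ak; CLASS=ki; TOR=lu


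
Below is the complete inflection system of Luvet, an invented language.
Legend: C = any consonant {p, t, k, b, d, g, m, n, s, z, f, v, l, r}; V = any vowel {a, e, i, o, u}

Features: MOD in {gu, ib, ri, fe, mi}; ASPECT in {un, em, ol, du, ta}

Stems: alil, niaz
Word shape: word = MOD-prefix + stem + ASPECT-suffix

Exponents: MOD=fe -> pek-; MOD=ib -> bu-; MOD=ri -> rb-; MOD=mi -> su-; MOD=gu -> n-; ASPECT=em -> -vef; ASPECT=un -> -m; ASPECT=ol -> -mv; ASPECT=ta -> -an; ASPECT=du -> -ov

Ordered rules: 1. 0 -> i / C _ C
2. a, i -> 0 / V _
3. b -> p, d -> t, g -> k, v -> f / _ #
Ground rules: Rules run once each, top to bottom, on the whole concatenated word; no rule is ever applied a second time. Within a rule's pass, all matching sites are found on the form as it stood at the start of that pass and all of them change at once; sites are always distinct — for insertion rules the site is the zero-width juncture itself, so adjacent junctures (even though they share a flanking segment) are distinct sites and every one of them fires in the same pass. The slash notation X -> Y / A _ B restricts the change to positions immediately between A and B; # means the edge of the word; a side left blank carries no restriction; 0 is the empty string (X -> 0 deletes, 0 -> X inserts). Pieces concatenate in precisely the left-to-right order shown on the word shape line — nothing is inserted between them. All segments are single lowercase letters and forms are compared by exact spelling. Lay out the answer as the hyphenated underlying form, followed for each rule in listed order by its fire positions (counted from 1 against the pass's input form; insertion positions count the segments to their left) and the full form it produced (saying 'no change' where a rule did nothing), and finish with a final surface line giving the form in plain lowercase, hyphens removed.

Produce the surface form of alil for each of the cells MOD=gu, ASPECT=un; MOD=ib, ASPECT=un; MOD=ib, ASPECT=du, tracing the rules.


cell MOD=gu, ASPECT=un:
underlying: n-alil-m
1. 0 -> i / C _ C: inserts after position(s) 5: nalilim
2. a, i -> 0 / V _: no change
3. b -> p, d -> t, g -> k, v -> f / _ #: no change
surface: nalilim

cell MOD=ib, ASPECT=un:
underlying: bu-alil-m
1. 0 -> i / C _ C: inserts after position(s) 6: bualilim
2. a, i -> 0 / V _: fires at position(s) 3: bulilim
3. b -> p, d -> t, g -> k, v -> f / _ #: no change
surface: bulilim

cell MOD=ib, ASPECT=du:
underlying: bu-alil-ov
1. 0 -> i / C _ C: no change
2. a, i -> 0 / V _: fires at position(s) 3: bulilov
3. b -> p, d -> t, g -> k, v -> f / _ #: fires at position(s) 7: bulilof
surface: bulilof


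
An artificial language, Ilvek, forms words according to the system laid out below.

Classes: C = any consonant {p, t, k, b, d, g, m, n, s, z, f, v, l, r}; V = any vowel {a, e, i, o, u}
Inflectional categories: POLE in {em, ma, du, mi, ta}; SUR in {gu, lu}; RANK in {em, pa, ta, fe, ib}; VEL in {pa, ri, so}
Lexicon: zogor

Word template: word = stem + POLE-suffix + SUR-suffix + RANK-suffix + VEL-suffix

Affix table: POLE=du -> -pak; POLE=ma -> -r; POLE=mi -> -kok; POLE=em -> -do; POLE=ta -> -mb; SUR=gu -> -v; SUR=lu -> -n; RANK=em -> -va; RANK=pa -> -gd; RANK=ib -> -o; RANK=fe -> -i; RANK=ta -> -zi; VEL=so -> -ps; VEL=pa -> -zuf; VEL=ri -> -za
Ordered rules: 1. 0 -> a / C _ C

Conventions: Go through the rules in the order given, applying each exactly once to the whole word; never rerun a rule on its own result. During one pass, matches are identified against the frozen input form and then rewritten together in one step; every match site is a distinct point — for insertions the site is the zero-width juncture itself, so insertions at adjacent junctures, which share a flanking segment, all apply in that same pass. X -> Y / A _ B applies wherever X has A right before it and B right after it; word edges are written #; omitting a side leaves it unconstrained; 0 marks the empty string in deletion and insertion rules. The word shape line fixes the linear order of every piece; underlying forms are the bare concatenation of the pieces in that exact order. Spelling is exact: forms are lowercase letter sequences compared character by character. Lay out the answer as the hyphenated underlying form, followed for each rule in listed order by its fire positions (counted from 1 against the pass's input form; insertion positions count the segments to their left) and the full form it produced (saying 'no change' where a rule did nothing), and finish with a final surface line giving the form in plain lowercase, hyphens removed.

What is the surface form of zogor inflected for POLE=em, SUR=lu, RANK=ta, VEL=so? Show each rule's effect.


underlying: zogor-do-n-zi-ps
1. 0 -> a / C _ C: inserts after position(s) 5, 8, 11: zogoradonazipas
surface: zogoradonazipas


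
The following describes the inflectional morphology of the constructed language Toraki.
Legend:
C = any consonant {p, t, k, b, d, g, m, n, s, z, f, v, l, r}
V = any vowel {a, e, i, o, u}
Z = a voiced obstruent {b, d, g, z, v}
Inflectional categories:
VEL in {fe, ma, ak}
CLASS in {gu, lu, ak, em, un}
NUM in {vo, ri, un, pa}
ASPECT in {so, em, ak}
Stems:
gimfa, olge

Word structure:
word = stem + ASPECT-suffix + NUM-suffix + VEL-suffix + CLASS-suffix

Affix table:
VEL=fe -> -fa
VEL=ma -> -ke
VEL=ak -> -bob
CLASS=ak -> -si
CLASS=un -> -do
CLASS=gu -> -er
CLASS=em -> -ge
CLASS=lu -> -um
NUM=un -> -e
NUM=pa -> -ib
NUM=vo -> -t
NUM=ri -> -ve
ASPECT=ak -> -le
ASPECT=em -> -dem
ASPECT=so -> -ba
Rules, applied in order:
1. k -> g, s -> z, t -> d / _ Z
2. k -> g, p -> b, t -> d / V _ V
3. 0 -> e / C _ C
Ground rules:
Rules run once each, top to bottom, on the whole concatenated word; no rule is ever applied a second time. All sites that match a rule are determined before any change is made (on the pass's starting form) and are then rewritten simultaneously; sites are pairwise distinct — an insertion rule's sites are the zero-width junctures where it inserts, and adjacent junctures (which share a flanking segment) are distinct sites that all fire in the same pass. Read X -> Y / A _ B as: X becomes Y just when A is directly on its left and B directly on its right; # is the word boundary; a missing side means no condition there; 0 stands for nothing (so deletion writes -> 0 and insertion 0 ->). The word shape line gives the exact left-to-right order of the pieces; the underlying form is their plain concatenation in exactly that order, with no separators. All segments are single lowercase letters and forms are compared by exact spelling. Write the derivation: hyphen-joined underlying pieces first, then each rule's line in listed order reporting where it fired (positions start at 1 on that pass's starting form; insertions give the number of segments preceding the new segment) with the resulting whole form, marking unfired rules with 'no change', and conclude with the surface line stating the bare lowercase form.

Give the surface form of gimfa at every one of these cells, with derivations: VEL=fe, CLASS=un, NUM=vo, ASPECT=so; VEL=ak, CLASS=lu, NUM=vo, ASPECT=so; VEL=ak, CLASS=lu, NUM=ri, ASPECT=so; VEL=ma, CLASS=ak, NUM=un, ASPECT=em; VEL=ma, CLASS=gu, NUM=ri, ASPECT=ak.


cell VEL=fe, CLASS=un, NUM=vo, ASPECT=so:
underlying: gimfa-ba-t-fa-do
1. k -> g, s -> z, t -> d / _ Z: no change
2. k -> g, p -> b, t -> d / V _ V: no change
3. 0 -> e / C _ C: inserts after position(s) 3, 8: gimefabatefado
surface: gimefabatefado

cell VEL=ak, CLASS=lu, NUM=vo, ASPECT=so:
underlying: gimfa-ba-t-bob-um
1. k -> g, s -> z, t -> d / _ Z: fires at position(s) 8: gimfabadbobum
2. k -> g, p -> b, t -> d / V _ V: no change
3. 0 -> e / C _ C: inserts after position(s) 3, 8: gimefabadebobum
surface: gimefabadebobum

cell VEL=ak, CLASS=lu, NUM=ri, ASPECT=so:
underlying: gimfa-ba-ve-bob-um
1. k -> g, s -> z, t -> d / _ Z: no change
2. k -> g, p -> b, t -> d / V _ V: no change
3. 0 -> e / C _ C: inserts after position(s) 3: gimefabavebobum
surface: gimefabavebobum

cell VEL=ma, CLASS=ak, NUM=un, ASPECT=em:
underlying: gimfa-dem-e-ke-si
1. k -> g, s -> z, t -> d / _ Z: no change
2. k -> g, p -> b, t -> d / V _ V: fires at position(s) 10: gimfademegesi
3. 0 -> e / C _ C: inserts after position(s) 3: gimefademegesi
surface: gimefademegesi

cell VEL=ma, CLASS=gu, NUM=ri, ASPECT=ak:
underlying: gimfa-le-ve-ke-er
1. k -> g, s -> z, t -> d / _ Z: no change
2. k -> g, p -> b, t -> d / V _ V: fires at position(s) 10: gimfalevegeer
3. 0 -> e / C _ C: inserts after position(s) 3: gimefalevegeer
surface: gimefalevegeer
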